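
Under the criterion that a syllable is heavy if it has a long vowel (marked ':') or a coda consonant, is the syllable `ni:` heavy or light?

heavy

`ni:`: long vowel, open (no coda). Long vowel → heavy.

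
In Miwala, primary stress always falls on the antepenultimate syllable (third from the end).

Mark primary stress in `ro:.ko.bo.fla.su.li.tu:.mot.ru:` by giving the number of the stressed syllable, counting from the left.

The word has 9 syllables; the antepenultimate syllable (third from the end) is syllable 7 (tu:).
Primary stress: syllable 7 → ro:.ko.bo.fla.su.li.ˈtu:.mot.ru:.

7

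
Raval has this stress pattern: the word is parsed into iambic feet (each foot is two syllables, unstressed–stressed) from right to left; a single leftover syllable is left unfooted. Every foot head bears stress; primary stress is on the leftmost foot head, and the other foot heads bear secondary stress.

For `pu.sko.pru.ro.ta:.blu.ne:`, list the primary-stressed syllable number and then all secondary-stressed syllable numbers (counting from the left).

Parse right to left into iambic (σˈσ) feet: pu (sko.ˈpru) (ro.ˈta:) (blu.ˈne:). Syllable 1 is left unfooted.
Foot heads (stressed positions): 3, 5, 7.
End Rule Leftmost: primary stress on the leftmost head = syllable 3.
Secondary stress on 5, 7: pu.sko.ˈpru.ro.ˌta:.blu.ˌne:.

primary 3, secondary 5, 7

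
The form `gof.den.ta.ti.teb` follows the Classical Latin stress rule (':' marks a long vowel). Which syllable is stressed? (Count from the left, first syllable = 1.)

3

Classical Latin: stress the penult if heavy (long vowel or closed), else the antepenult.
Weights: 3 ta L, 4 ti L, 5 teb H.
The penult (syllable 4, ti) is light, so stress falls on the antepenult (syllable 3, ta).
Stress on syllable 3: gof.den.ˈta.ti.teb.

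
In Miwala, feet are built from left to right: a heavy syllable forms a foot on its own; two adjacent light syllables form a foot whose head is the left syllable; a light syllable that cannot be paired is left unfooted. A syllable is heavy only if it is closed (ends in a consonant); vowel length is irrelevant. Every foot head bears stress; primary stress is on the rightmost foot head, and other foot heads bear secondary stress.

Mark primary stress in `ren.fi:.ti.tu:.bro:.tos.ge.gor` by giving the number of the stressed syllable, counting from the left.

Weights: 1 ren H, 2 fi: L, 3 ti L, 4 tu: L, 5 bro: L, 6 tos H, 7 ge L, 8 gor H.
Parse left to right (heavy = foot alone; LL = one foot; stranded L unfooted): (ˈren) (ˈfi:.ti) (ˈtu:.bro:) (ˈtos) ge (ˈgor).
Foot heads: 1, 2, 4, 6, 8.
Primary stress on the rightmost head = syllable 8.
Primary stress: syllable 8 → ren.fi:.ti.tu:.bro:.tos.ge.ˈgor.

8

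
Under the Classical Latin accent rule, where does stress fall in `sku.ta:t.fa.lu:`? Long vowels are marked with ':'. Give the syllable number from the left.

Classical Latin: stress the penult if heavy (long vowel or closed), else the antepenult.
Weights: 2 ta:t H, 3 fa L, 4 lu: H.
The penult (syllable 3, fa) is light, so stress falls on the antepenult (syllable 2, ta:t).
Stress on syllable 2: sku.ˈta:t.fa.lu:.

2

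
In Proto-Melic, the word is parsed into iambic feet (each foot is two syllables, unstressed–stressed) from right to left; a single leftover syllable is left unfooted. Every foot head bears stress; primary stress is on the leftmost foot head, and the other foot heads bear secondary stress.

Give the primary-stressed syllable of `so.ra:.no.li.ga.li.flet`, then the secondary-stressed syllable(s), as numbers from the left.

primary 3, secondary 5, 7

Parse right to left into iambic (σˈσ) feet: so (ra:.ˈno) (li.ˈga) (li.ˈflet). Syllable 1 is left unfooted.
Foot heads (stressed positions): 3, 5, 7.
End Rule Leftmost: primary stress on the leftmost head = syllable 3.
Secondary stress on 5, 7: so.ra:.ˈno.li.ˌga.li.ˌflet.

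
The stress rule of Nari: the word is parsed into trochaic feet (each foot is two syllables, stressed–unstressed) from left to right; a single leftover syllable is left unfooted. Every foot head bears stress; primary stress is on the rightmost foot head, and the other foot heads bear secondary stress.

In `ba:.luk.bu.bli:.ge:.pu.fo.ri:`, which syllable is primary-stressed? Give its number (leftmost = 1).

7

Parse left to right into trochaic (ˈσσ) feet: (ˈba:.luk) (ˈbu.bli:) (ˈge:.pu) (ˈfo.ri:).
Foot heads (stressed positions): 1, 3, 5, 7.
End Rule Rightmost: primary stress on the rightmost head = syllable 7.
Primary stress: syllable 7 → ba:.luk.bu.bli:.ge:.pu.ˈfo.ri:.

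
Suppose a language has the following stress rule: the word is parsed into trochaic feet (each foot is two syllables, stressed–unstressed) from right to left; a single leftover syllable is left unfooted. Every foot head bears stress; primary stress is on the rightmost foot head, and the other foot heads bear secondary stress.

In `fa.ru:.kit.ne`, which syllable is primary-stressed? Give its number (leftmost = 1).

3

Parse right to left into trochaic (ˈσσ) feet: (ˈfa.ru:) (ˈkit.ne).
Foot heads (stressed positions): 1, 3.
End Rule Rightmost: primary stress on the rightmost head = syllable 3.
Primary stress: syllable 3 → fa.ru:.ˈkit.ne.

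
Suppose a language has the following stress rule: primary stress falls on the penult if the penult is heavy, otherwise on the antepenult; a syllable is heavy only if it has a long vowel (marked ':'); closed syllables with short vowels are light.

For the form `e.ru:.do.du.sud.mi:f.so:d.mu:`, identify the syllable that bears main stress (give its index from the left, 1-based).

Weights: 6 mi:f H, 7 so:d H, 8 mu: H.
The penult (syllable 7, so:d) is heavy, so it takes stress.
Primary stress: syllable 7 → e.ru:.do.du.sud.mi:f.ˈso:d.mu:.

7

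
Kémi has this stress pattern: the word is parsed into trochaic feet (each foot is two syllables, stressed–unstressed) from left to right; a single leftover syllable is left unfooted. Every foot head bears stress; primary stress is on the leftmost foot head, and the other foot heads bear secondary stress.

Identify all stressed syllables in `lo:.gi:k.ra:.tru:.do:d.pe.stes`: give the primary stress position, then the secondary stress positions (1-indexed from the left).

primary 1, secondary 3, 5

Parse left to right into trochaic (ˈσσ) feet: (ˈlo:.gi:k) (ˈra:.tru:) (ˈdo:d.pe) stes. Syllable 7 is left unfooted.
Foot heads (stressed positions): 1, 3, 5.
End Rule Leftmost: primary stress on the leftmost head = syllable 1.
Secondary stress on 3, 5: ˈlo:.gi:k.ˌra:.tru:.ˌdo:d.pe.stes.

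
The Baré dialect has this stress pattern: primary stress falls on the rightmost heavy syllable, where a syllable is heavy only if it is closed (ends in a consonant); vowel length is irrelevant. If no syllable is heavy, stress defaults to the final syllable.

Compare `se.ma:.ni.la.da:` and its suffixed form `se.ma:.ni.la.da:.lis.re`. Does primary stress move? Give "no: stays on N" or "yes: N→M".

Base `se.ma:.ni.la.da:` (5 syllables):
  Weights: 1 se L, 2 ma: L, 3 ni L, 4 la L, 5 da: L.
  No heavy syllable in the domain; default to the final syllable = syllable 5.
  → primary stress on syllable 5.
Suffixed `se.ma:.ni.la.da:.lis.re` (7 syllables):
  Weights: 1 se L, 2 ma: L, 3 ni L, 4 la L, 5 da: L, 6 lis H, 7 re L.
  Heavy syllables in the domain: 6. The rightmost is syllable 6 (lis).
  → primary stress on syllable 6.

yes: 5→6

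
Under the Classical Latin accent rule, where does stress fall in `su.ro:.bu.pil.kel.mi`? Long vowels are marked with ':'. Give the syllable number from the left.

5

Classical Latin: stress the penult if heavy (long vowel or closed), else the antepenult.
Weights: 4 pil H, 5 kel H, 6 mi L.
The penult (syllable 5, kel) is heavy, so it takes stress.
Stress on syllable 5: su.ro:.bu.pil.ˈkel.mi.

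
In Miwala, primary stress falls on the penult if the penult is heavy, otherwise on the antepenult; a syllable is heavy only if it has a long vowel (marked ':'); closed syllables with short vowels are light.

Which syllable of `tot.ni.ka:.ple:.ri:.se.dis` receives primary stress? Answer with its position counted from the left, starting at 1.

5

Weights: 5 ri: H, 6 se L, 7 dis L.
The penult (syllable 6, se) is light, so stress falls on the antepenult (syllable 5, ri:).
Primary stress: syllable 5 → tot.ni.ka:.ple:.ˈri:.se.dis.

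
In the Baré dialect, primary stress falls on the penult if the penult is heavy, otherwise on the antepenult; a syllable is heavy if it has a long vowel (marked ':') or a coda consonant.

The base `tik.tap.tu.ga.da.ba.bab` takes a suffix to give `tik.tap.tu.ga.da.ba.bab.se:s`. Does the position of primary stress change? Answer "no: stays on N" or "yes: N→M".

Base `tik.tap.tu.ga.da.ba.bab` (7 syllables):
  Weights: 5 da L, 6 ba L, 7 bab H.
  The penult (syllable 6, ba) is light, so stress falls on the antepenult (syllable 5, da).
  → primary stress on syllable 5.
Suffixed `tik.tap.tu.ga.da.ba.bab.se:s` (8 syllables):
  Weights: 6 ba L, 7 bab H, 8 se:s H.
  The penult (syllable 7, bab) is heavy, so it takes stress.
  → primary stress on syllable 7.

yes: 5→7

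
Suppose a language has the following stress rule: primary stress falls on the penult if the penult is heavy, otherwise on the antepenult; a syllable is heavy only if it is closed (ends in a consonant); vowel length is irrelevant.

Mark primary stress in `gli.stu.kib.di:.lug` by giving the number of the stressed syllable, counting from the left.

3

Weights: 3 kib H, 4 di: L, 5 lug H.
The penult (syllable 4, di:) is light, so stress falls on the antepenult (syllable 3, kib).
Primary stress: syllable 3 → gli.stu.ˈkib.di:.lug.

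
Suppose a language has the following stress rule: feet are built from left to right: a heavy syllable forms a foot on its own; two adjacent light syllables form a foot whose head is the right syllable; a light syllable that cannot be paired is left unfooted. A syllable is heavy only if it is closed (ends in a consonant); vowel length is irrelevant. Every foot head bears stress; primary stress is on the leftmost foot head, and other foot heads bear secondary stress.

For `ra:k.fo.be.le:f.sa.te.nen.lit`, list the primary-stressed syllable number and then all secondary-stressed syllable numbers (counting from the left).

Weights: 1 ra:k H, 2 fo L, 3 be L, 4 le:f H, 5 sa L, 6 te L, 7 nen H, 8 lit H.
Parse left to right (heavy = foot alone; LL = one foot; stranded L unfooted): (ˈra:k) (fo.ˈbe) (ˈle:f) (sa.ˈte) (ˈnen) (ˈlit).
Foot heads: 1, 3, 4, 6, 7, 8.
Primary stress on the leftmost head = syllable 1.
Secondary stress on 3, 4, 6, 7, 8: ˈra:k.fo.ˌbe.ˌle:f.sa.ˌte.ˌnen.ˌlit.

primary 1, secondary 3, 4, 6, 7, 8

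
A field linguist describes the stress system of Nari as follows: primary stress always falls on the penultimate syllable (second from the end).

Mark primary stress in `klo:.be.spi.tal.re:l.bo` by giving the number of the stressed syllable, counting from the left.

The word has 6 syllables; the penultimate syllable (second from the end) is syllable 5 (re:l).
Primary stress: syllable 5 → klo:.be.spi.tal.ˈre:l.bo.

5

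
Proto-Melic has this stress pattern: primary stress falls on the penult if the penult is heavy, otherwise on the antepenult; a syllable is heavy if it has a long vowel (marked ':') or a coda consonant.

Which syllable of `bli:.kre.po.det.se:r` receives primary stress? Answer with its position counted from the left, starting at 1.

4

Weights: 3 po L, 4 det H, 5 se:r H.
The penult (syllable 4, det) is heavy, so it takes stress.
Primary stress: syllable 4 → bli:.kre.po.ˈdet.se:r.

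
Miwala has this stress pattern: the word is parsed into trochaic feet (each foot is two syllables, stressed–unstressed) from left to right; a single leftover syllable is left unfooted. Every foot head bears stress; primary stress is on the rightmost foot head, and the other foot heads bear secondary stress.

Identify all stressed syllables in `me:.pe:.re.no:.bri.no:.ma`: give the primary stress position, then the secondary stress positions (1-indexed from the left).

Parse left to right into trochaic (ˈσσ) feet: (ˈme:.pe:) (ˈre.no:) (ˈbri.no:) ma. Syllable 7 is left unfooted.
Foot heads (stressed positions): 1, 3, 5.
End Rule Rightmost: primary stress on the rightmost head = syllable 5.
Secondary stress on 1, 3: ˌme:.pe:.ˌre.no:.ˈbri.no:.ma.

primary 5, secondary 1, 3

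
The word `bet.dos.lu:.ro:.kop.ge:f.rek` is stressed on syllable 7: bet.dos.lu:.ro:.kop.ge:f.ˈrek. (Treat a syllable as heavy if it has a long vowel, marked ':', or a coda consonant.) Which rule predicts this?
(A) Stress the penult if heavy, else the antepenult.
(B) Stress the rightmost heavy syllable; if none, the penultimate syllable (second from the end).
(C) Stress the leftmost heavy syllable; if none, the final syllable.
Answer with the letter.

Rule A → syllable 6 (observed: 7).
Rule B → syllable 7 ✓.
Rule C → syllable 1 (observed: 7).

B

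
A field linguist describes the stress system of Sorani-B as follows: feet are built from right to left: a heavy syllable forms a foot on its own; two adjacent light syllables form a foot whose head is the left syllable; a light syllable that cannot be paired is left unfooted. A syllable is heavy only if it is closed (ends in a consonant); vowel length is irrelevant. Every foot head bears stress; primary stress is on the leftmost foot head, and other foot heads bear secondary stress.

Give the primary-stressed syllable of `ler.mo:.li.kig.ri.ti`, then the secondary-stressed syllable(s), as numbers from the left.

primary 1, secondary 2, 4, 5

Weights: 1 ler H, 2 mo: L, 3 li L, 4 kig H, 5 ri L, 6 ti L.
Parse right to left (heavy = foot alone; LL = one foot; stranded L unfooted): (ˈler) (ˈmo:.li) (ˈkig) (ˈri.ti).
Foot heads: 1, 2, 4, 5.
Primary stress on the leftmost head = syllable 1.
Secondary stress on 2, 4, 5: ˈler.ˌmo:.li.ˌkig.ˌri.ti.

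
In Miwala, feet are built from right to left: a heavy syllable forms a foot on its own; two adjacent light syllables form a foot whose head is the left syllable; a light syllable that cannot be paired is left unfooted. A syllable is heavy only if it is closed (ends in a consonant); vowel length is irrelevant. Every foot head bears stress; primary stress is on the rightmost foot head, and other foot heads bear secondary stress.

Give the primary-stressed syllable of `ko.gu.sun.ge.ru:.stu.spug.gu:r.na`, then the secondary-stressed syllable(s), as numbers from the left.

Weights: 1 ko L, 2 gu L, 3 sun H, 4 ge L, 5 ru: L, 6 stu L, 7 spug H, 8 gu:r H, 9 na L.
Parse right to left (heavy = foot alone; LL = one foot; stranded L unfooted): (ˈko.gu) (ˈsun) ge (ˈru:.stu) (ˈspug) (ˈgu:r) na.
Foot heads: 1, 3, 5, 7, 8.
Primary stress on the rightmost head = syllable 8.
Secondary stress on 1, 3, 5, 7: ˌko.gu.ˌsun.ge.ˌru:.stu.ˌspug.ˈgu:r.na.

primary 8, secondary 1, 3, 5, 7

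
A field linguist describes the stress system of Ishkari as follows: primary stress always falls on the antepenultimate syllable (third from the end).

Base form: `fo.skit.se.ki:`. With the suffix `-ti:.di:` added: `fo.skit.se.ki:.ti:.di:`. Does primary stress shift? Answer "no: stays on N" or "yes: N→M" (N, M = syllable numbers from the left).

Base `fo.skit.se.ki:` (4 syllables):
  The word has 4 syllables; the antepenultimate syllable (third from the end) is syllable 2 (skit).
  → primary stress on syllable 2.
Suffixed `fo.skit.se.ki:.ti:.di:` (6 syllables):
  The word has 6 syllables; the antepenultimate syllable (third from the end) is syllable 4 (ki:).
  → primary stress on syllable 4.

yes: 2→4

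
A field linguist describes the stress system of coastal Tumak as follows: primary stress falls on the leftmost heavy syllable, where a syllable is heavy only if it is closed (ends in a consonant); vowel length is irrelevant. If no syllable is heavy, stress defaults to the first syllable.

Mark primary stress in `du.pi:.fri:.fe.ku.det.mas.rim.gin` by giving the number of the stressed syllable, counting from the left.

Weights: 1 du L, 2 pi: L, 3 fri: L, 4 fe L, 5 ku L, 6 det H, 7 mas H, 8 rim H, 9 gin H.
Heavy syllables in the domain: 6, 7, 8, 9. The leftmost is syllable 6 (det).
Primary stress: syllable 6 → du.pi:.fri:.fe.ku.ˈdet.mas.rim.gin.

6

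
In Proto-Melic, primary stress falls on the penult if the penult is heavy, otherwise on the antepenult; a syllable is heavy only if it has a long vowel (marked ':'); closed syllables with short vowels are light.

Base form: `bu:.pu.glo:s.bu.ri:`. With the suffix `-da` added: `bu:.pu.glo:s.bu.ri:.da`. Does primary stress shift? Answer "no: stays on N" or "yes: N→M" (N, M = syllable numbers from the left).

yes: 3→5

Base `bu:.pu.glo:s.bu.ri:` (5 syllables):
  Weights: 3 glo:s H, 4 bu L, 5 ri: H.
  The penult (syllable 4, bu) is light, so stress falls on the antepenult (syllable 3, glo:s).
  → primary stress on syllable 3.
Suffixed `bu:.pu.glo:s.bu.ri:.da` (6 syllables):
  Weights: 4 bu L, 5 ri: H, 6 da L.
  The penult (syllable 5, ri:) is heavy, so it takes stress.
  → primary stress on syllable 5.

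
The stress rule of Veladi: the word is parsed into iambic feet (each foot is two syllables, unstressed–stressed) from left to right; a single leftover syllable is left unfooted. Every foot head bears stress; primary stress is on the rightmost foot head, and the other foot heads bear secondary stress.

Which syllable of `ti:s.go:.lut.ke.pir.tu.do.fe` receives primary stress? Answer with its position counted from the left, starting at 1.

8

Parse left to right into iambic (σˈσ) feet: (ti:s.ˈgo:) (lut.ˈke) (pir.ˈtu) (do.ˈfe).
Foot heads (stressed positions): 2, 4, 6, 8.
End Rule Rightmost: primary stress on the rightmost head = syllable 8.
Primary stress: syllable 8 → ti:s.go:.lut.ke.pir.tu.do.ˈfe.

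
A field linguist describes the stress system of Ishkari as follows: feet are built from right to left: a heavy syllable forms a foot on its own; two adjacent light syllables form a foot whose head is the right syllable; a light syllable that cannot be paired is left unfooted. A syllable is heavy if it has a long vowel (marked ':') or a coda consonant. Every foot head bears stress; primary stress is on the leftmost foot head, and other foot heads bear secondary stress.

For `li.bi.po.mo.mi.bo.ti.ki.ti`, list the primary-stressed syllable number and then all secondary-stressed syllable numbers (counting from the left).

Weights: 1 li L, 2 bi L, 3 po L, 4 mo L, 5 mi L, 6 bo L, 7 ti L, 8 ki L, 9 ti L.
Parse right to left (heavy = foot alone; LL = one foot; stranded L unfooted): li (bi.ˈpo) (mo.ˈmi) (bo.ˈti) (ki.ˈti).
Foot heads: 3, 5, 7, 9.
Primary stress on the leftmost head = syllable 3.
Secondary stress on 5, 7, 9: li.bi.ˈpo.mo.ˌmi.bo.ˌti.ki.ˌti.

primary 3, secondary 5, 7, 9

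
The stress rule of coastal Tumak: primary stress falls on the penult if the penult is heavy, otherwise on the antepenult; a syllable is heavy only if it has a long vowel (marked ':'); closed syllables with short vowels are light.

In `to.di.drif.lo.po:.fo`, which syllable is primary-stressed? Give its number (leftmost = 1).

Weights: 4 lo L, 5 po: H, 6 fo L.
The penult (syllable 5, po:) is heavy, so it takes stress.
Primary stress: syllable 5 → to.di.drif.lo.ˈpo:.fo.

5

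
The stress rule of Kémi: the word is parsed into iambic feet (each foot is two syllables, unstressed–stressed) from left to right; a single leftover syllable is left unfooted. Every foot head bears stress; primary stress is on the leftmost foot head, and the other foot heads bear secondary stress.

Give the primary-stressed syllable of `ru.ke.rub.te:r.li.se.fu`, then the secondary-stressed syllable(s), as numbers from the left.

primary 2, secondary 4, 6

Parse left to right into iambic (σˈσ) feet: (ru.ˈke) (rub.ˈte:r) (li.ˈse) fu. Syllable 7 is left unfooted.
Foot heads (stressed positions): 2, 4, 6.
End Rule Leftmost: primary stress on the leftmost head = syllable 2.
Secondary stress on 4, 6: ru.ˈke.rub.ˌte:r.li.ˌse.fu.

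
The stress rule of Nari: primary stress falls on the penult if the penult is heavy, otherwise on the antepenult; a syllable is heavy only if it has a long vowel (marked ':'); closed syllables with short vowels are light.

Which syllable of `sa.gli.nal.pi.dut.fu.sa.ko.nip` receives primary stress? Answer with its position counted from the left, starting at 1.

Weights: 7 sa L, 8 ko L, 9 nip L.
The penult (syllable 8, ko) is light, so stress falls on the antepenult (syllable 7, sa).
Primary stress: syllable 7 → sa.gli.nal.pi.dut.fu.ˈsa.ko.nip.

7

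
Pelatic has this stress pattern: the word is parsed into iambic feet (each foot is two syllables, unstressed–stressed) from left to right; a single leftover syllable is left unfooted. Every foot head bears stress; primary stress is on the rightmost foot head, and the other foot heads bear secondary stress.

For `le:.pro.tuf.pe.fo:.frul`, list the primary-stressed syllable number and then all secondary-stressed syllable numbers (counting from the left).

Parse left to right into iambic (σˈσ) feet: (le:.ˈpro) (tuf.ˈpe) (fo:.ˈfrul).
Foot heads (stressed positions): 2, 4, 6.
End Rule Rightmost: primary stress on the rightmost head = syllable 6.
Secondary stress on 2, 4: le:.ˌpro.tuf.ˌpe.fo:.ˈfrul.

primary 6, secondary 2, 4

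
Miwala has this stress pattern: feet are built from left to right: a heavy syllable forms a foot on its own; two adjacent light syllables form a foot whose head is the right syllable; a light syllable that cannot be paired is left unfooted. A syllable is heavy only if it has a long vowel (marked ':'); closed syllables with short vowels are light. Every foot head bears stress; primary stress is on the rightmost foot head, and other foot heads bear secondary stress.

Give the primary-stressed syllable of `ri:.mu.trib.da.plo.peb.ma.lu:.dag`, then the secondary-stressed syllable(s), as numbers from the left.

Weights: 1 ri: H, 2 mu L, 3 trib L, 4 da L, 5 plo L, 6 peb L, 7 ma L, 8 lu: H, 9 dag L.
Parse left to right (heavy = foot alone; LL = one foot; stranded L unfooted): (ˈri:) (mu.ˈtrib) (da.ˈplo) (peb.ˈma) (ˈlu:) dag.
Foot heads: 1, 3, 5, 7, 8.
Primary stress on the rightmost head = syllable 8.
Secondary stress on 1, 3, 5, 7: ˌri:.mu.ˌtrib.da.ˌplo.peb.ˌma.ˈlu:.dag.

primary 8, secondary 1, 3, 5, 7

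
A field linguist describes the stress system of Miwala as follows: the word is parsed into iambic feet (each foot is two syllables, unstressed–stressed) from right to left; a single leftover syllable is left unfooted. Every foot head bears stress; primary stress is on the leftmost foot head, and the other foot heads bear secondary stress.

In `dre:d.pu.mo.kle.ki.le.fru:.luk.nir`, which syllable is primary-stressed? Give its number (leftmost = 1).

3

Parse right to left into iambic (σˈσ) feet: dre:d (pu.ˈmo) (kle.ˈki) (le.ˈfru:) (luk.ˈnir). Syllable 1 is left unfooted.
Foot heads (stressed positions): 3, 5, 7, 9.
End Rule Leftmost: primary stress on the leftmost head = syllable 3.
Primary stress: syllable 3 → dre:d.pu.ˈmo.kle.ki.le.fru:.luk.nir.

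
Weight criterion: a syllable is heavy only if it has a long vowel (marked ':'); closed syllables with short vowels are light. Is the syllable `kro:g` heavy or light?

heavy

`kro:g`: long vowel, closed (coda /g/). Long vowel → heavy.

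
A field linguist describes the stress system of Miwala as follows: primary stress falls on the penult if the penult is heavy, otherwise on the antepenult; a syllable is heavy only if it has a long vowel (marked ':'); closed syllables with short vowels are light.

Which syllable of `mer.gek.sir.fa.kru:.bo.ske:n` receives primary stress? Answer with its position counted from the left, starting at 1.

5

Weights: 5 kru: H, 6 bo L, 7 ske:n H.
The penult (syllable 6, bo) is light, so stress falls on the antepenult (syllable 5, kru:).
Primary stress: syllable 5 → mer.gek.sir.fa.ˈkru:.bo.ske:n.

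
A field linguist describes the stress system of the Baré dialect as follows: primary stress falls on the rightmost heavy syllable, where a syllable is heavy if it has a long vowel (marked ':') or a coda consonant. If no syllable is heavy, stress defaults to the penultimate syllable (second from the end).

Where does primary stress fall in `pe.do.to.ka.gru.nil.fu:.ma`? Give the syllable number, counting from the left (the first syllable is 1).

7

Weights: 1 pe L, 2 do L, 3 to L, 4 ka L, 5 gru L, 6 nil H, 7 fu: H, 8 ma L.
Heavy syllables in the domain: 6, 7. The rightmost is syllable 7 (fu:).
Primary stress: syllable 7 → pe.do.to.ka.gru.nil.ˈfu:.ma.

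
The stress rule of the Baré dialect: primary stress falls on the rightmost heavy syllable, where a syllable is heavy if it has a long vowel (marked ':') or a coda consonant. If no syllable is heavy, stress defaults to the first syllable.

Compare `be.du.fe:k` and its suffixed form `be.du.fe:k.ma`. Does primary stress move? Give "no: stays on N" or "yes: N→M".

Base `be.du.fe:k` (3 syllables):
  Weights: 1 be L, 2 du L, 3 fe:k H.
  Heavy syllables in the domain: 3. The rightmost is syllable 3 (fe:k).
  → primary stress on syllable 3.
Suffixed `be.du.fe:k.ma` (4 syllables):
  Weights: 1 be L, 2 du L, 3 fe:k H, 4 ma L.
  Heavy syllables in the domain: 3. The rightmost is syllable 3 (fe:k).
  → primary stress on syllable 3.

no: stays on 3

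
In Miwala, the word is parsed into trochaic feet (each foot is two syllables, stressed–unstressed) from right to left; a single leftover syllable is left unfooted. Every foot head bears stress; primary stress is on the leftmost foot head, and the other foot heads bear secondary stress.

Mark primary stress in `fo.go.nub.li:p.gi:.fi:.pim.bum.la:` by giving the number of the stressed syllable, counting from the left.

Parse right to left into trochaic (ˈσσ) feet: fo (ˈgo.nub) (ˈli:p.gi:) (ˈfi:.pim) (ˈbum.la:). Syllable 1 is left unfooted.
Foot heads (stressed positions): 2, 4, 6, 8.
End Rule Leftmost: primary stress on the leftmost head = syllable 2.
Primary stress: syllable 2 → fo.ˈgo.nub.li:p.gi:.fi:.pim.bum.la:.

2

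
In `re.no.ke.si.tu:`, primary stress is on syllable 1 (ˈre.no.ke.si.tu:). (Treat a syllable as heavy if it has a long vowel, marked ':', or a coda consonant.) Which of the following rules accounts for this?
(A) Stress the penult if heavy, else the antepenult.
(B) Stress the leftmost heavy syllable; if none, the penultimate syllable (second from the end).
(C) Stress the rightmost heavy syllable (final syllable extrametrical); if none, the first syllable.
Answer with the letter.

Rule A → syllable 3 (observed: 1).
Rule B → syllable 5 (observed: 1).
Rule C → syllable 1 ✓.

C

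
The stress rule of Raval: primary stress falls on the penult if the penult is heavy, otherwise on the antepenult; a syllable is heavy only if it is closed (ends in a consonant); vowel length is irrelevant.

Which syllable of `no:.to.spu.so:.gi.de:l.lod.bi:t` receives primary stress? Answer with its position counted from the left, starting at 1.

7

Weights: 6 de:l H, 7 lod H, 8 bi:t H.
The penult (syllable 7, lod) is heavy, so it takes stress.
Primary stress: syllable 7 → no:.to.spu.so:.gi.de:l.ˈlod.bi:t.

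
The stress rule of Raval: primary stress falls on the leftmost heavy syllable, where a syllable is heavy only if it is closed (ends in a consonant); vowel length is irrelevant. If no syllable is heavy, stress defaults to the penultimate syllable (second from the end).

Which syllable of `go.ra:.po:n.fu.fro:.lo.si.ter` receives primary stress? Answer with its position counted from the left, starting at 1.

Weights: 1 go L, 2 ra: L, 3 po:n H, 4 fu L, 5 fro: L, 6 lo L, 7 si L, 8 ter H.
Heavy syllables in the domain: 3, 8. The leftmost is syllable 3 (po:n).
Primary stress: syllable 3 → go.ra:.ˈpo:n.fu.fro:.lo.si.ter.

3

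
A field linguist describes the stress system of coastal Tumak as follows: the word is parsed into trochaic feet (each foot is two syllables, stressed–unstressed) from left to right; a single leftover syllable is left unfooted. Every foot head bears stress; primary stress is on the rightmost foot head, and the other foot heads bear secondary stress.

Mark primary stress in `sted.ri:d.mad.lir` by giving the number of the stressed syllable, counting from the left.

Parse left to right into trochaic (ˈσσ) feet: (ˈsted.ri:d) (ˈmad.lir).
Foot heads (stressed positions): 1, 3.
End Rule Rightmost: primary stress on the rightmost head = syllable 3.
Primary stress: syllable 3 → sted.ri:d.ˈmad.lir.

3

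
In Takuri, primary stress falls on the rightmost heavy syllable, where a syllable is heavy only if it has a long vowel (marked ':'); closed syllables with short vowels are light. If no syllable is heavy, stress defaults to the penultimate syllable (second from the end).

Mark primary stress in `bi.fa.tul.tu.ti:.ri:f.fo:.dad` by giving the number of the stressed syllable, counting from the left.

7

Weights: 1 bi L, 2 fa L, 3 tul L, 4 tu L, 5 ti: H, 6 ri:f H, 7 fo: H, 8 dad L.
Heavy syllables in the domain: 5, 6, 7. The rightmost is syllable 7 (fo:).
Primary stress: syllable 7 → bi.fa.tul.tu.ti:.ri:f.ˈfo:.dad.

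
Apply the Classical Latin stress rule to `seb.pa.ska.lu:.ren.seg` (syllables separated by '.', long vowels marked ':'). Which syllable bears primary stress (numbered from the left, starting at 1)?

Classical Latin: stress the penult if heavy (long vowel or closed), else the antepenult.
Weights: 4 lu: H, 5 ren H, 6 seg H.
The penult (syllable 5, ren) is heavy, so it takes stress.
Stress on syllable 5: seb.pa.ska.lu:.ˈren.seg.

5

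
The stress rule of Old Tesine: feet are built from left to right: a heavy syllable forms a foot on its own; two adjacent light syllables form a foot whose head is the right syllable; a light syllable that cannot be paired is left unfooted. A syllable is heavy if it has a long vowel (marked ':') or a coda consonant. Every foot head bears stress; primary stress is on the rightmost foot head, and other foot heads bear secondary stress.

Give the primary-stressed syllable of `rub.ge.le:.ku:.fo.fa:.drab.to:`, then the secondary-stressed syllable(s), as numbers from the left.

primary 8, secondary 1, 3, 4, 6, 7

Weights: 1 rub H, 2 ge L, 3 le: H, 4 ku: H, 5 fo L, 6 fa: H, 7 drab H, 8 to: H.
Parse left to right (heavy = foot alone; LL = one foot; stranded L unfooted): (ˈrub) ge (ˈle:) (ˈku:) fo (ˈfa:) (ˈdrab) (ˈto:).
Foot heads: 1, 3, 4, 6, 7, 8.
Primary stress on the rightmost head = syllable 8.
Secondary stress on 1, 3, 4, 6, 7: ˌrub.ge.ˌle:.ˌku:.fo.ˌfa:.ˌdrab.ˈto:.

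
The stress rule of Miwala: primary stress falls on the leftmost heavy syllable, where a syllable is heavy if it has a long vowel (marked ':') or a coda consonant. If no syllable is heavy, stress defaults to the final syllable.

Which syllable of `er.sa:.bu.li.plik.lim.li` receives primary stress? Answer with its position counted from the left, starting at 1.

Weights: 1 er H, 2 sa: H, 3 bu L, 4 li L, 5 plik H, 6 lim H, 7 li L.
Heavy syllables in the domain: 1, 2, 5, 6. The leftmost is syllable 1 (er).
Primary stress: syllable 1 → ˈer.sa:.bu.li.plik.lim.li.

1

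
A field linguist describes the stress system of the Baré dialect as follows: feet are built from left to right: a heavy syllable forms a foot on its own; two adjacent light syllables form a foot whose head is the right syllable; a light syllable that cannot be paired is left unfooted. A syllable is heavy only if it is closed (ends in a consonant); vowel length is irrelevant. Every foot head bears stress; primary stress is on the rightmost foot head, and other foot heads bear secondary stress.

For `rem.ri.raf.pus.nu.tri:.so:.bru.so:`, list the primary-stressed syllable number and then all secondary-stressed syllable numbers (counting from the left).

primary 8, secondary 1, 3, 4, 6

Weights: 1 rem H, 2 ri L, 3 raf H, 4 pus H, 5 nu L, 6 tri: L, 7 so: L, 8 bru L, 9 so: L.
Parse left to right (heavy = foot alone; LL = one foot; stranded L unfooted): (ˈrem) ri (ˈraf) (ˈpus) (nu.ˈtri:) (so:.ˈbru) so:.
Foot heads: 1, 3, 4, 6, 8.
Primary stress on the rightmost head = syllable 8.
Secondary stress on 1, 3, 4, 6: ˌrem.ri.ˌraf.ˌpus.nu.ˌtri:.so:.ˈbru.so:.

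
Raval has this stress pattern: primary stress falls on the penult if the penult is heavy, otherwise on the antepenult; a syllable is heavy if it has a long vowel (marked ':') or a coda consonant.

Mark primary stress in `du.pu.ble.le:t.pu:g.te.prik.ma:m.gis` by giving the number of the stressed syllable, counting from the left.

8

Weights: 7 prik H, 8 ma:m H, 9 gis H.
The penult (syllable 8, ma:m) is heavy, so it takes stress.
Primary stress: syllable 8 → du.pu.ble.le:t.pu:g.te.prik.ˈma:m.gis.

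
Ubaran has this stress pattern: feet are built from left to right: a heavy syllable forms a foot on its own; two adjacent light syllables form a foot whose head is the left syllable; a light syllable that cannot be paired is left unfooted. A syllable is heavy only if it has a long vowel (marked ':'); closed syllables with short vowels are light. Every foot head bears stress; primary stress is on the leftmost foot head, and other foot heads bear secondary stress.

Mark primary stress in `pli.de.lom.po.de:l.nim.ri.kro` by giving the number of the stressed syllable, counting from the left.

1

Weights: 1 pli L, 2 de L, 3 lom L, 4 po L, 5 de:l H, 6 nim L, 7 ri L, 8 kro L.
Parse left to right (heavy = foot alone; LL = one foot; stranded L unfooted): (ˈpli.de) (ˈlom.po) (ˈde:l) (ˈnim.ri) kro.
Foot heads: 1, 3, 5, 6.
Primary stress on the leftmost head = syllable 1.
Primary stress: syllable 1 → ˈpli.de.lom.po.de:l.nim.ri.kro.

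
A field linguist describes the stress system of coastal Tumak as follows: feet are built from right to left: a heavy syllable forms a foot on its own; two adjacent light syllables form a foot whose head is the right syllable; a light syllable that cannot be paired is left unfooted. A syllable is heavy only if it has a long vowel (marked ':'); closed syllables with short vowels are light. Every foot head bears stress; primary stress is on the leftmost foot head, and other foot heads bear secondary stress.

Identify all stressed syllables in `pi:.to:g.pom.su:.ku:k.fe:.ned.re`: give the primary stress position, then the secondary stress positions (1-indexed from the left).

Weights: 1 pi: H, 2 to:g H, 3 pom L, 4 su: H, 5 ku:k H, 6 fe: H, 7 ned L, 8 re L.
Parse right to left (heavy = foot alone; LL = one foot; stranded L unfooted): (ˈpi:) (ˈto:g) pom (ˈsu:) (ˈku:k) (ˈfe:) (ned.ˈre).
Foot heads: 1, 2, 4, 5, 6, 8.
Primary stress on the leftmost head = syllable 1.
Secondary stress on 2, 4, 5, 6, 8: ˈpi:.ˌto:g.pom.ˌsu:.ˌku:k.ˌfe:.ned.ˌre.

primary 1, secondary 2, 4, 5, 6, 8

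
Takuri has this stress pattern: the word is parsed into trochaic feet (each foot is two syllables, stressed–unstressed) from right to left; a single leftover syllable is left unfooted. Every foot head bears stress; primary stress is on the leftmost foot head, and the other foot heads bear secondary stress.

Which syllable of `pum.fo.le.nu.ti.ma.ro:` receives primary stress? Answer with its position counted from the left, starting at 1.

Parse right to left into trochaic (ˈσσ) feet: pum (ˈfo.le) (ˈnu.ti) (ˈma.ro:). Syllable 1 is left unfooted.
Foot heads (stressed positions): 2, 4, 6.
End Rule Leftmost: primary stress on the leftmost head = syllable 2.
Primary stress: syllable 2 → pum.ˈfo.le.nu.ti.ma.ro:.

2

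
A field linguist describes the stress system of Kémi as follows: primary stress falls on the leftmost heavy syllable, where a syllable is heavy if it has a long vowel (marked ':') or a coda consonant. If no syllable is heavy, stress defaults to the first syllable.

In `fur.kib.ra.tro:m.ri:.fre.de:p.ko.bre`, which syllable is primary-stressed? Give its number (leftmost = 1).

Weights: 1 fur H, 2 kib H, 3 ra L, 4 tro:m H, 5 ri: H, 6 fre L, 7 de:p H, 8 ko L, 9 bre L.
Heavy syllables in the domain: 1, 2, 4, 5, 7. The leftmost is syllable 1 (fur).
Primary stress: syllable 1 → ˈfur.kib.ra.tro:m.ri:.fre.de:p.ko.bre.

1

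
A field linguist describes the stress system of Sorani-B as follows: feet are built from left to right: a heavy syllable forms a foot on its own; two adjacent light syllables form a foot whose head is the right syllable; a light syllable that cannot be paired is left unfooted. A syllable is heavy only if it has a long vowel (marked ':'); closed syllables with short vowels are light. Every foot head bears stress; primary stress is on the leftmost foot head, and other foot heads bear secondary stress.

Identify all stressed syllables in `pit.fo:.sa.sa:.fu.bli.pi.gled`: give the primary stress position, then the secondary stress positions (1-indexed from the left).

primary 2, secondary 4, 6, 8

Weights: 1 pit L, 2 fo: H, 3 sa L, 4 sa: H, 5 fu L, 6 bli L, 7 pi L, 8 gled L.
Parse left to right (heavy = foot alone; LL = one foot; stranded L unfooted): pit (ˈfo:) sa (ˈsa:) (fu.ˈbli) (pi.ˈgled).
Foot heads: 2, 4, 6, 8.
Primary stress on the leftmost head = syllable 2.
Secondary stress on 4, 6, 8: pit.ˈfo:.sa.ˌsa:.fu.ˌbli.pi.ˌgled.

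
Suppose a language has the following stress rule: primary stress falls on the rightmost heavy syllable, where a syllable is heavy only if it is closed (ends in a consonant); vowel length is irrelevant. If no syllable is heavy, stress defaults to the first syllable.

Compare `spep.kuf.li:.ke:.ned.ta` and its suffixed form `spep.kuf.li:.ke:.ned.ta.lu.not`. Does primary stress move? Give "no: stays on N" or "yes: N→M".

yes: 5→8

Base `spep.kuf.li:.ke:.ned.ta` (6 syllables):
  Weights: 1 spep H, 2 kuf H, 3 li: L, 4 ke: L, 5 ned H, 6 ta L.
  Heavy syllables in the domain: 1, 2, 5. The rightmost is syllable 5 (ned).
  → primary stress on syllable 5.
Suffixed `spep.kuf.li:.ke:.ned.ta.lu.not` (8 syllables):
  Weights: 1 spep H, 2 kuf H, 3 li: L, 4 ke: L, 5 ned H, 6 ta L, 7 lu L, 8 not H.
  Heavy syllables in the domain: 1, 2, 5, 8. The rightmost is syllable 8 (not).
  → primary stress on syllable 8.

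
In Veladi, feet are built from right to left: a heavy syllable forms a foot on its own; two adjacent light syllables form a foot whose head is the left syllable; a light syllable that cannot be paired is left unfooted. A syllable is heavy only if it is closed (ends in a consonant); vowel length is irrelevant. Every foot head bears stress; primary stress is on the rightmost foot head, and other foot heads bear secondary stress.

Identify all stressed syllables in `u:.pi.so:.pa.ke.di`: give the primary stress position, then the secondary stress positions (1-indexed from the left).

primary 5, secondary 1, 3

Weights: 1 u: L, 2 pi L, 3 so: L, 4 pa L, 5 ke L, 6 di L.
Parse right to left (heavy = foot alone; LL = one foot; stranded L unfooted): (ˈu:.pi) (ˈso:.pa) (ˈke.di).
Foot heads: 1, 3, 5.
Primary stress on the rightmost head = syllable 5.
Secondary stress on 1, 3: ˌu:.pi.ˌso:.pa.ˈke.di.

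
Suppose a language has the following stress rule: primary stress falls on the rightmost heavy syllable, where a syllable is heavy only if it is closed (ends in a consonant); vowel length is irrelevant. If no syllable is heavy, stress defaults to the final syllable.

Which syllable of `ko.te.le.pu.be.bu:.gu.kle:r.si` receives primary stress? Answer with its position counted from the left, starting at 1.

8

Weights: 1 ko L, 2 te L, 3 le L, 4 pu L, 5 be L, 6 bu: L, 7 gu L, 8 kle:r H, 9 si L.
Heavy syllables in the domain: 8. The rightmost is syllable 8 (kle:r).
Primary stress: syllable 8 → ko.te.le.pu.be.bu:.gu.ˈkle:r.si.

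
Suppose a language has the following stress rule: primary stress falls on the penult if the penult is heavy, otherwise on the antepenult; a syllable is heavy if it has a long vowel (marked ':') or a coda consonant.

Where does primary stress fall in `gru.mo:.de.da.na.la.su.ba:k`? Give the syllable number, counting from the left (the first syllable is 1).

6

Weights: 6 la L, 7 su L, 8 ba:k H.
The penult (syllable 7, su) is light, so stress falls on the antepenult (syllable 6, la).
Primary stress: syllable 6 → gru.mo:.de.da.na.ˈla.su.ba:k.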